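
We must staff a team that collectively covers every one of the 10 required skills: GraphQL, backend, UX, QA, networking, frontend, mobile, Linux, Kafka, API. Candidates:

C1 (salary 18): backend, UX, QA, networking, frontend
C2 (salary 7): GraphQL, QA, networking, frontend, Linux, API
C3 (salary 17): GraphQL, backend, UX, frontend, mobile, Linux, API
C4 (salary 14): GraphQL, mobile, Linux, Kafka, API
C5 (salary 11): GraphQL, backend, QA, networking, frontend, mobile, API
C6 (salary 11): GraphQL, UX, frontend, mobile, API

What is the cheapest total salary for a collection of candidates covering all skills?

32

C1, C4 cover every skill at salary 18 + 14 = 32.
Any cover uses at least 2 candidates; among all covering selections none totals below 32.
Greedy by coverage-per-salary would pick C2, C5, C6, C4 for 43 — worse than the optimum 32.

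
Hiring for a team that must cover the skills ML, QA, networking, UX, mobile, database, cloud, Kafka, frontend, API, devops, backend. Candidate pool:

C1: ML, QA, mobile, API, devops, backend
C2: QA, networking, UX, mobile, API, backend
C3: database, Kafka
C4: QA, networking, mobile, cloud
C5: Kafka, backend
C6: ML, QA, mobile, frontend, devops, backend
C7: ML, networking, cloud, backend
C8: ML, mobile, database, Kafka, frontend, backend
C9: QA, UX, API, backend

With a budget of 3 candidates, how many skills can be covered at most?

Choosing C1, C2, C8 covers {ML, QA, networking, UX, mobile, database, Kafka, frontend, API, devops, backend} — 11 skills.
No choice of 3 candidates does better; here cloud is left uncovered.

11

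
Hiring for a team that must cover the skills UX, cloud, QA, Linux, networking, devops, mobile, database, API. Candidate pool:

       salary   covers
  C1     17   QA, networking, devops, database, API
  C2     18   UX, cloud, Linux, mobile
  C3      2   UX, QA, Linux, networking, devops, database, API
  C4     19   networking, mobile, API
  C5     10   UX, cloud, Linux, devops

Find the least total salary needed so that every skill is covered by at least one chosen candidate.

C2, C3 cover every skill at salary 18 + 2 = 20.
Any cover uses at least 2 candidates; among all covering selections none totals below 20.

20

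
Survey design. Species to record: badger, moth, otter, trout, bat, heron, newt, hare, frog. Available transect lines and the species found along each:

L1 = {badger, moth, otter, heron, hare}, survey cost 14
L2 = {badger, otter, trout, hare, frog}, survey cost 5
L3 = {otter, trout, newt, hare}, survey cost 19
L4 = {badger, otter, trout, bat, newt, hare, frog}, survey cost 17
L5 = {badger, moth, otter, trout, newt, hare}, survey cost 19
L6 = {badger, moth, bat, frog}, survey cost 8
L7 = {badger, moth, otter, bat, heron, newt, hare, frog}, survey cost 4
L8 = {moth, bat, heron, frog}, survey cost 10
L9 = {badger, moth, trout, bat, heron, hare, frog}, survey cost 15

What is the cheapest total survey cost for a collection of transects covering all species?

9

L2, L7 cover every species at survey cost 5 + 4 = 9.
Any cover uses at least 2 transects; among all covering selections none totals below 9.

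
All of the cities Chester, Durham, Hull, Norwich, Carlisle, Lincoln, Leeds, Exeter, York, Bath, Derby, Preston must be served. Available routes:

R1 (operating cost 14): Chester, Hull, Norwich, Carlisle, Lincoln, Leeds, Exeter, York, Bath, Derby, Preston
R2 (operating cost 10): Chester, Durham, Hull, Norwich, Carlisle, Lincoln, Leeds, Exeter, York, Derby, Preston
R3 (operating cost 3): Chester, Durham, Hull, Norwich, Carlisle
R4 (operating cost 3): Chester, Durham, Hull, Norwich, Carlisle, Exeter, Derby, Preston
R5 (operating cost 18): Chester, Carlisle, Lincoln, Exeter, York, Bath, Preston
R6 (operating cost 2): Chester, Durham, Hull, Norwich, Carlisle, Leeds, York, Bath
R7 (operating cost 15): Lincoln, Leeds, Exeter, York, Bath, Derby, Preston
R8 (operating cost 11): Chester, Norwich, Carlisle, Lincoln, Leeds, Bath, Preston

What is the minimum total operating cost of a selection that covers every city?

R2, R6 cover every city at operating cost 10 + 2 = 12.
Any cover uses at least 2 routes; among all covering selections none totals below 12.
Greedy by coverage-per-operating cost would pick R6, R4, R2 for 15 — worse than the optimum 12.

12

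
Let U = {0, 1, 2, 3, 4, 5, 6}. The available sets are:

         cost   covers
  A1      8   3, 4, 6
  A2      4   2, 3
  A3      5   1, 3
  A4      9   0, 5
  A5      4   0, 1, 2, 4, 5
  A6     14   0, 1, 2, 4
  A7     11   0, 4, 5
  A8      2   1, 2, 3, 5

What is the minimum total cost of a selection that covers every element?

12

A1, A5 cover every element at cost 8 + 4 = 12.
Any cover uses at least 2 sets; among all covering selections none totals below 12.
Greedy by coverage-per-cost would pick A8, A5, A1 for 14 — worse than the optimum 12.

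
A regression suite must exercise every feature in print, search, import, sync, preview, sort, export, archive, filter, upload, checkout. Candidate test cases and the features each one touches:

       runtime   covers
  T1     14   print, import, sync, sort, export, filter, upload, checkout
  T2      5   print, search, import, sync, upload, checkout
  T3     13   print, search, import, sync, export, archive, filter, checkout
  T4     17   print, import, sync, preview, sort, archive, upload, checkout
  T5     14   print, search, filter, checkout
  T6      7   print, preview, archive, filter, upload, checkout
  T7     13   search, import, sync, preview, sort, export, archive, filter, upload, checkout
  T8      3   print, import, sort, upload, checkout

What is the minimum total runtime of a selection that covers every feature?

T7, T8 cover every feature at runtime 13 + 3 = 16.
Any cover uses at least 2 test cases; among all covering selections none totals below 16.

16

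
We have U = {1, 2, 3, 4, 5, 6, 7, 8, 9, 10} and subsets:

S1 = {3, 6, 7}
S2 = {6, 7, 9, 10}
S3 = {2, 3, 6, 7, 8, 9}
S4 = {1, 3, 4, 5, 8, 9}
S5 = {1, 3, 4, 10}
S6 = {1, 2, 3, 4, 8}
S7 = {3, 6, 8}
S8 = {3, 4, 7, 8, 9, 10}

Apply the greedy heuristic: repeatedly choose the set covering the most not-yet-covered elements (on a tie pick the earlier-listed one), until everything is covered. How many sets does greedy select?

Pick 1: S3 covers 6 new elements (2, 3, 6, 7, 8, 9).
Pick 2: S4 covers 3 new elements (1, 4, 5).
Pick 3: S2 covers 1 new elements (10).
Greedy uses 3 sets.

3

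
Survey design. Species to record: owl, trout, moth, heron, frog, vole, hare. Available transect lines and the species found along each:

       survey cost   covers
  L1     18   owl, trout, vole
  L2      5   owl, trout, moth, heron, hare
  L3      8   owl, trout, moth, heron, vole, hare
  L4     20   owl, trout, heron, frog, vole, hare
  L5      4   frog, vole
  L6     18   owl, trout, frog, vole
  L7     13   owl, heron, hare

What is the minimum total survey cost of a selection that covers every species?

L2, L5 cover every species at survey cost 5 + 4 = 9.
Any cover uses at least 2 transects; among all covering selections none totals below 9.

9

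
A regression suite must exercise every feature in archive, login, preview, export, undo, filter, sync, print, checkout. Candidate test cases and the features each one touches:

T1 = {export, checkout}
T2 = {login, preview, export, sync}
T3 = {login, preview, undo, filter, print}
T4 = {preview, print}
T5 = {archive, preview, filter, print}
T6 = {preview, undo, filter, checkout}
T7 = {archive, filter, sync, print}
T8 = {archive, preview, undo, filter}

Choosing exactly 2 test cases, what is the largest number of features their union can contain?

7

Choosing T1, T3 covers {login, preview, export, undo, filter, print, checkout} — 7 features.
No choice of 2 test cases does better; here archive, sync are left uncovered.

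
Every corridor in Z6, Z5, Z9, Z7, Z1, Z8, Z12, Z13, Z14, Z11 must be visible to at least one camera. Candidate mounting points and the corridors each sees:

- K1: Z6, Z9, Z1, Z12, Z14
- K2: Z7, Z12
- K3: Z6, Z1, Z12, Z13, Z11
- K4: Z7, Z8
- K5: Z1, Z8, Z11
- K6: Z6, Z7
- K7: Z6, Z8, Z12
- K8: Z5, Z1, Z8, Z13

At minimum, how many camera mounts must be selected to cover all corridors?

4

K1, K2, K3, K8 together cover {Z6, Z5, Z9, Z7, Z1, Z8, Z12, Z13, Z14, Z11} — every corridor.
No 3 of the 8 camera mounts cover everything (all 56 triples fall short), so 4 is minimum.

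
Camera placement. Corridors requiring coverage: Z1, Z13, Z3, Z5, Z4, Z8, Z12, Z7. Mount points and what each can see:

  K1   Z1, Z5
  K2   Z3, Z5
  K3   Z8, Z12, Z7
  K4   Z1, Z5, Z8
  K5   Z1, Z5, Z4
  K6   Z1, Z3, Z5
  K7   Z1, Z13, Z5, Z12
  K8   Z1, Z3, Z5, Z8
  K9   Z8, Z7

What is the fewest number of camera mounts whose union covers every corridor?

K2, K3, K5, K7 together cover {Z1, Z13, Z3, Z5, Z4, Z8, Z12, Z7} — every corridor.
No 3 of the 9 camera mounts cover everything (all 84 triples fall short), so 4 is minimum.

4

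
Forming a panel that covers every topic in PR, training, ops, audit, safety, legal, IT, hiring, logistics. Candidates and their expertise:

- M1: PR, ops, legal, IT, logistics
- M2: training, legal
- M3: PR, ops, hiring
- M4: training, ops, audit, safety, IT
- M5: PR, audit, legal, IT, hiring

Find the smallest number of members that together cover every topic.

M1, M3, M4 together cover {PR, training, ops, audit, safety, legal, IT, hiring, logistics} — every topic.
No 2 of the 5 members cover everything (all 10 pairs fall short), so 3 is minimum.

3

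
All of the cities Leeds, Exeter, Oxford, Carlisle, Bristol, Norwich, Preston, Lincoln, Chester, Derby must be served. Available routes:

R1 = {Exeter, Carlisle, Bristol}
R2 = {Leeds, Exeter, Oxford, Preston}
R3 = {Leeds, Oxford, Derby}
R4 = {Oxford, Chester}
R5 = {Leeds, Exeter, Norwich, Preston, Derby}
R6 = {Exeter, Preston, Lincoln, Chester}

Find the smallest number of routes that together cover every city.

4

R1, R2, R5, R6 together cover {Leeds, Exeter, Oxford, Carlisle, Bristol, Norwich, Preston, Lincoln, Chester, Derby} — every city.
No 3 of the 6 routes cover everything (all 20 triples fall short), so 4 is minimum.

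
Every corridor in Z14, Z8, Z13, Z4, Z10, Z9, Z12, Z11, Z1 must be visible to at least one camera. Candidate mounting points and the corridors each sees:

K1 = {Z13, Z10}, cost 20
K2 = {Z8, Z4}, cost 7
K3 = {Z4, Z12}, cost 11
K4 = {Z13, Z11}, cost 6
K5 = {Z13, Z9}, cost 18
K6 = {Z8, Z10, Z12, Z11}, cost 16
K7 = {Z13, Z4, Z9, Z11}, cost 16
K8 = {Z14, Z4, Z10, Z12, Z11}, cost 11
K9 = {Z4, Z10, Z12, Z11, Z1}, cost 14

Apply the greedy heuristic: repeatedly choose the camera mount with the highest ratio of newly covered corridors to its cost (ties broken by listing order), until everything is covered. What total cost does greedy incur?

54

Pick 1: K8 adds 5 new (Z14, Z4, Z10, Z12, Z11) at cost 11 (ratio 5/11).
Pick 2: K4 adds 1 new (Z13) at cost 6 (ratio 1/6).
Pick 3: K2 adds 1 new (Z8) at cost 7 (ratio 1/7).
Pick 4: K9 adds 1 new (Z1) at cost 14 (ratio 1/14).
Pick 5: K7 adds 1 new (Z9) at cost 16 (ratio 1/16).
Greedy total cost: 11 + 6 + 7 + 14 + 16 = 54. (The true optimum is 48, so greedy overshoots here.)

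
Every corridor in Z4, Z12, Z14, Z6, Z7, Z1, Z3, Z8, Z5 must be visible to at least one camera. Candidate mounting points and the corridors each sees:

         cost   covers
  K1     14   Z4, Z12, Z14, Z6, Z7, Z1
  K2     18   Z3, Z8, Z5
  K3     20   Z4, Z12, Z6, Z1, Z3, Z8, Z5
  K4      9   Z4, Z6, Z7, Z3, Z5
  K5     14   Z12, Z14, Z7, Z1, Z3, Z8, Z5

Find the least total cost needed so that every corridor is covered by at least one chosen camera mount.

23

K4, K5 cover every corridor at cost 9 + 14 = 23.
Any cover uses at least 2 camera mounts; among all covering selections none totals below 23.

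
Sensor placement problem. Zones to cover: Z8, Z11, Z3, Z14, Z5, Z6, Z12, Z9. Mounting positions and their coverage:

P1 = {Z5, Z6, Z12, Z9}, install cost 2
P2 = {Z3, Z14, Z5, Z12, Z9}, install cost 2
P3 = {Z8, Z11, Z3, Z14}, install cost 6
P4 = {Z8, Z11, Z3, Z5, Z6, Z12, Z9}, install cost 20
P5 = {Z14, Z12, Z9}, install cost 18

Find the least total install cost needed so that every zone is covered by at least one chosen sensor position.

P1, P3 cover every zone at install cost 2 + 6 = 8.
Any cover uses at least 2 sensor positions; among all covering selections none totals below 8.
Greedy by coverage-per-install cost would pick P2, P1, P3 for 10 — worse than the optimum 8.

8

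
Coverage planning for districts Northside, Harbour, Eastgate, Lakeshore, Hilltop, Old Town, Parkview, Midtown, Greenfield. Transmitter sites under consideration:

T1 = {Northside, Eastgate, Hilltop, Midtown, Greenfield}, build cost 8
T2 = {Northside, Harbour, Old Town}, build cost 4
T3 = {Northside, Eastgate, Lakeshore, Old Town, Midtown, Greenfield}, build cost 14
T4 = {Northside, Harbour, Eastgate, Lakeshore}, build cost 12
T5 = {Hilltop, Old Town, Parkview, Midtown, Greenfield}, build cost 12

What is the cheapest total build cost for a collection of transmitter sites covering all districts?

T4, T5 cover every district at build cost 12 + 12 = 24.
Any cover uses at least 2 transmitter sites; among all covering selections none totals below 24.

24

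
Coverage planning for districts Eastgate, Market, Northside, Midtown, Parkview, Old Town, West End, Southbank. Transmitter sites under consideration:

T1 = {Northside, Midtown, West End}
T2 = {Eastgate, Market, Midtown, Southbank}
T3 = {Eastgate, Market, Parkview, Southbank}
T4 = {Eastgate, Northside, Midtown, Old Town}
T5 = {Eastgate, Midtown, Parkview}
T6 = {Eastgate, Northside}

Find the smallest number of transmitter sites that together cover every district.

T1, T3, T4 together cover {Eastgate, Market, Northside, Midtown, Parkview, Old Town, West End, Southbank} — every district.
No 2 of the 6 transmitter sites cover everything (all 15 pairs fall short), so 3 is minimum.
Greedy (largest uncovered first) would take T2, T1, T3, T4 — 4 transmitter sites — but 3 suffice.

3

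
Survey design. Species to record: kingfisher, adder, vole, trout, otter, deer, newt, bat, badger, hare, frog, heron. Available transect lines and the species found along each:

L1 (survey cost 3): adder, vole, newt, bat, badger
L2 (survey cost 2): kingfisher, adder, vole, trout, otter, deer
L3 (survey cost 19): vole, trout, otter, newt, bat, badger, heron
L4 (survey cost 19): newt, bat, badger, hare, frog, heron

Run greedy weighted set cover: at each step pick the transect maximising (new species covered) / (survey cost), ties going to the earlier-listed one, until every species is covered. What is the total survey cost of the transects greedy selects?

24

Pick 1: L2 adds 6 new (kingfisher, adder, vole, trout, otter, deer) at survey cost 2 (ratio 6/2).
Pick 2: L1 adds 3 new (newt, bat, badger) at survey cost 3 (ratio 3/3).
Pick 3: L4 adds 3 new (hare, frog, heron) at survey cost 19 (ratio 3/19).
Greedy total survey cost: 2 + 3 + 19 = 24. (The true optimum is 21, so greedy overshoots here.)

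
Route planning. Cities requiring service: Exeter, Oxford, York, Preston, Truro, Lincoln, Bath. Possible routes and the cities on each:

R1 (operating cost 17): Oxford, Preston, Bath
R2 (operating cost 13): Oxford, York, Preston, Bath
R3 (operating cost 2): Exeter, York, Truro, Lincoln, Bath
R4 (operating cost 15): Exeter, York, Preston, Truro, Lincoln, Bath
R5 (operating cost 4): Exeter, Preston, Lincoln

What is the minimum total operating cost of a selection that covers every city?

15

R2, R3 cover every city at operating cost 13 + 2 = 15.
Any cover uses at least 2 routes; among all covering selections none totals below 15.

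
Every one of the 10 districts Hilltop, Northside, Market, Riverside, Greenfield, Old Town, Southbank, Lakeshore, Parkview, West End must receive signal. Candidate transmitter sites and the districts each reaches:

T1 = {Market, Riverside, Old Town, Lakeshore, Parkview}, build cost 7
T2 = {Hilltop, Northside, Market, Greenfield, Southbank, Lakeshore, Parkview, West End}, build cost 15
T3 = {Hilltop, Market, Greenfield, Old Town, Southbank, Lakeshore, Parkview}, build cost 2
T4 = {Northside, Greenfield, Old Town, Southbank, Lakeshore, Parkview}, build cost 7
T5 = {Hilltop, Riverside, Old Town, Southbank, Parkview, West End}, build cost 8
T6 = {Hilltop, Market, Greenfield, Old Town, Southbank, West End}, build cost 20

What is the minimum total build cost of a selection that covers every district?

17

T3, T4, T5 cover every district at build cost 2 + 7 + 8 = 17.
Any cover uses at least 2 transmitter sites; among all covering selections none totals below 17.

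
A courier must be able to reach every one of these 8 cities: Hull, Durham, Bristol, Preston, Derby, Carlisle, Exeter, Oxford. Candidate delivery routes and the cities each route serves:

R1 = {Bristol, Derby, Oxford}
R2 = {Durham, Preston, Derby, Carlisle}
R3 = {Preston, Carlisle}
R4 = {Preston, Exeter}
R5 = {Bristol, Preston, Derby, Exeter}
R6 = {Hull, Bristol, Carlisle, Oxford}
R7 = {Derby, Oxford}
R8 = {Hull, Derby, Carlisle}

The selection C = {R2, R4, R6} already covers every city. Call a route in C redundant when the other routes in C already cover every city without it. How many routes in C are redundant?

0

Drop R2: Durham, Derby uncovered — not redundant.
Drop R4: Exeter uncovered — not redundant.
Drop R6: Hull, Bristol, Oxford uncovered — not redundant.
None of the routes in C is redundant.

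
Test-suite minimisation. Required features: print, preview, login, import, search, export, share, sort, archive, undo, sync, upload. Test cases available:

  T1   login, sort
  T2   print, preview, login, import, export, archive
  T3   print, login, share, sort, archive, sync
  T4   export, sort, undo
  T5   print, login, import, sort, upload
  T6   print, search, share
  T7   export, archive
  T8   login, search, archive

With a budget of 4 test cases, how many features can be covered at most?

Choosing T2, T3, T4, T5 covers {print, preview, login, import, export, share, sort, archive, undo, sync, upload} — 11 features.
No choice of 4 test cases does better; here search is left uncovered.

11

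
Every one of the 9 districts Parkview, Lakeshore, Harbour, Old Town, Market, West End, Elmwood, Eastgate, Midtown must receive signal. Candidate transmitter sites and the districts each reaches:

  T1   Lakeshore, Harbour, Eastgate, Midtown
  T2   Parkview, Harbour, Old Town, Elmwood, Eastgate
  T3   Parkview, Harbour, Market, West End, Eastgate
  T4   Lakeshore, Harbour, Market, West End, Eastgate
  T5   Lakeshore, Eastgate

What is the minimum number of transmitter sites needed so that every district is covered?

3

T1, T2, T3 together cover {Parkview, Lakeshore, Harbour, Old Town, Market, West End, Elmwood, Eastgate, Midtown} — every district.
No 2 of the 5 transmitter sites cover everything (all 10 pairs fall short), so 3 is minimum.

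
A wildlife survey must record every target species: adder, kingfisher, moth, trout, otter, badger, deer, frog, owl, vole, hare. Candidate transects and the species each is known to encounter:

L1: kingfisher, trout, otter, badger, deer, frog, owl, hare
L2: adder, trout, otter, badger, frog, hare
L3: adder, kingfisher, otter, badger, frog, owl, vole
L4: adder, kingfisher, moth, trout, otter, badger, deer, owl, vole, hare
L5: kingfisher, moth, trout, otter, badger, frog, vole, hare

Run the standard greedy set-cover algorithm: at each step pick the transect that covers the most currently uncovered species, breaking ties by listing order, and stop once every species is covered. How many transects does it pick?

Pick 1: L4 covers 10 new species (adder, kingfisher, moth, trout, otter, badger, deer, owl, vole, hare).
Pick 2: L1 covers 1 new species (frog).
Greedy uses 2 transects.

2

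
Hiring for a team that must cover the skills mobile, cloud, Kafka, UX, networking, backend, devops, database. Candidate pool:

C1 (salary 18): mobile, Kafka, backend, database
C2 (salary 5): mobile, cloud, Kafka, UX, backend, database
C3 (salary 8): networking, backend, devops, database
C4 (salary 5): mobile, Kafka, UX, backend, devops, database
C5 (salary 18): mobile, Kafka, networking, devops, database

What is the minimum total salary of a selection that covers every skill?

13

C2, C3 cover every skill at salary 5 + 8 = 13.
Any cover uses at least 2 candidates; among all covering selections none totals below 13.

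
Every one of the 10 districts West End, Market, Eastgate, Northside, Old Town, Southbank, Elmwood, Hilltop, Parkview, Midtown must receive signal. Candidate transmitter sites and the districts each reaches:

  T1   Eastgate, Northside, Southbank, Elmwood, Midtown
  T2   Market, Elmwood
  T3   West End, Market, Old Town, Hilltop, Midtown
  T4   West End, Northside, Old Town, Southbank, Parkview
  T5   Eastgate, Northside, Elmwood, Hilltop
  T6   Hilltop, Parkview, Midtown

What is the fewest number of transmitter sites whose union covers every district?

T1, T3, T4 together cover {West End, Market, Eastgate, Northside, Old Town, Southbank, Elmwood, Hilltop, Parkview, Midtown} — every district.
No 2 of the 6 transmitter sites cover everything (all 15 pairs fall short), so 3 is minimum.

3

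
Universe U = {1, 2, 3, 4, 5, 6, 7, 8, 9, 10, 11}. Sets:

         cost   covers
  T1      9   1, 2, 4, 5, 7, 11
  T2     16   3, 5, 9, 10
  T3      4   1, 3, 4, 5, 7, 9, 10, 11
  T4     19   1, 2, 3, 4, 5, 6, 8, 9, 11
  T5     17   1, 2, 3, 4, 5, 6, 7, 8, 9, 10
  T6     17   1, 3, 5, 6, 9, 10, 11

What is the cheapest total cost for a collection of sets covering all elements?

21

T3, T5 cover every element at cost 4 + 17 = 21.
Any cover uses at least 2 sets; among all covering selections none totals below 21.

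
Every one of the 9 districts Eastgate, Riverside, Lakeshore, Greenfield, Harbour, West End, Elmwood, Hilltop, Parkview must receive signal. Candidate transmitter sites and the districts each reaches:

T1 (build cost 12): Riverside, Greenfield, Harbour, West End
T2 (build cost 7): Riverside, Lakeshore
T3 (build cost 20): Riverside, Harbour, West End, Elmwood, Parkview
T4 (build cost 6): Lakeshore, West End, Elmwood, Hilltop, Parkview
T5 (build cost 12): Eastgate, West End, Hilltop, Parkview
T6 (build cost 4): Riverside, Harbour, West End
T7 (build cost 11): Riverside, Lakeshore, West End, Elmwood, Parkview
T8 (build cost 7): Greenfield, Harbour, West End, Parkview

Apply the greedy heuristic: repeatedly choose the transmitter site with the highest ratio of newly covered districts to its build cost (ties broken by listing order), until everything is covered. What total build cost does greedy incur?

Pick 1: T4 adds 5 new (Lakeshore, West End, Elmwood, Hilltop, Parkview) at build cost 6 (ratio 5/6).
Pick 2: T6 adds 2 new (Riverside, Harbour) at build cost 4 (ratio 2/4).
Pick 3: T8 adds 1 new (Greenfield) at build cost 7 (ratio 1/7).
Pick 4: T5 adds 1 new (Eastgate) at build cost 12 (ratio 1/12).
Greedy total build cost: 6 + 4 + 7 + 12 = 29.

29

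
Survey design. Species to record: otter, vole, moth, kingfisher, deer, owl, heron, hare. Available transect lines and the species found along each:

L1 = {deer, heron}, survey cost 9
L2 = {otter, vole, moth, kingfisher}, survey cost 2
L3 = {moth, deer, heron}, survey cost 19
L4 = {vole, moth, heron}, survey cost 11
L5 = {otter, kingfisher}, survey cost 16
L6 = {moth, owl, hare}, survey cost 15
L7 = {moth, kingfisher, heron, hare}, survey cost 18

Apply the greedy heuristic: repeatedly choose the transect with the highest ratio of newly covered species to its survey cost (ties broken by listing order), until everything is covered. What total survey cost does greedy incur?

26

Pick 1: L2 adds 4 new (otter, vole, moth, kingfisher) at survey cost 2 (ratio 4/2).
Pick 2: L1 adds 2 new (deer, heron) at survey cost 9 (ratio 2/9).
Pick 3: L6 adds 2 new (owl, hare) at survey cost 15 (ratio 2/15).
Greedy total survey cost: 2 + 9 + 15 = 26.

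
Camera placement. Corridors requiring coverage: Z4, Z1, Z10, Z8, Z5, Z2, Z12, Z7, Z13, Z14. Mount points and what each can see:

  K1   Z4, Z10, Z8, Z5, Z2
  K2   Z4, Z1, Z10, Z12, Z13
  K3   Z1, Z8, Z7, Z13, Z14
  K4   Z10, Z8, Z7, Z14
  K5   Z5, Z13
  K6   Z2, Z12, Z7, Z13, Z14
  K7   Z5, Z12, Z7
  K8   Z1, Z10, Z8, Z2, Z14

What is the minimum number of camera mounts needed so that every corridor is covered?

3

K1, K2, K3 together cover {Z4, Z1, Z10, Z8, Z5, Z2, Z12, Z7, Z13, Z14} — every corridor.
No 2 of the 8 camera mounts cover everything (all 28 pairs fall short), so 3 is minimum.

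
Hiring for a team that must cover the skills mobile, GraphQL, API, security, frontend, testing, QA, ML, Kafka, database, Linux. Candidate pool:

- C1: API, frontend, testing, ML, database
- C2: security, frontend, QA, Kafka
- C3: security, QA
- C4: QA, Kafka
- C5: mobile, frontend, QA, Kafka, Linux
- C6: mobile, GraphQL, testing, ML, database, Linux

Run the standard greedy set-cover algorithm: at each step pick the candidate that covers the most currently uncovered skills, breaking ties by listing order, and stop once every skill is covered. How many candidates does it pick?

3

Pick 1: C6 covers 6 new skills (mobile, GraphQL, testing, ML, database, Linux).
Pick 2: C2 covers 4 new skills (security, frontend, QA, Kafka).
Pick 3: C1 covers 1 new skills (API).
Greedy uses 3 candidates.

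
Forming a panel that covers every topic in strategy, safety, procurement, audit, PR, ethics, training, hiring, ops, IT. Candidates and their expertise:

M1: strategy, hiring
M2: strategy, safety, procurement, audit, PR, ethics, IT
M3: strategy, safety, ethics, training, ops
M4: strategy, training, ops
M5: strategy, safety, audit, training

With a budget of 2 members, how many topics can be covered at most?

Choosing M2, M3 covers {strategy, safety, procurement, audit, PR, ethics, training, ops, IT} — 9 topics.
No choice of 2 members does better; here hiring is left uncovered.

9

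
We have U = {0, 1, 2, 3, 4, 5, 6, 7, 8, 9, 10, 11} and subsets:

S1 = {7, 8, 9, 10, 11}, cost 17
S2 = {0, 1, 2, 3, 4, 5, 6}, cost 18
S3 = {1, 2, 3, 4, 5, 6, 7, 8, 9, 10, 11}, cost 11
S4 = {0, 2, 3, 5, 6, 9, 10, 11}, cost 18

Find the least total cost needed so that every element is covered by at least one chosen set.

29

S2, S3 cover every element at cost 18 + 11 = 29.
Any cover uses at least 2 sets; among all covering selections none totals below 29.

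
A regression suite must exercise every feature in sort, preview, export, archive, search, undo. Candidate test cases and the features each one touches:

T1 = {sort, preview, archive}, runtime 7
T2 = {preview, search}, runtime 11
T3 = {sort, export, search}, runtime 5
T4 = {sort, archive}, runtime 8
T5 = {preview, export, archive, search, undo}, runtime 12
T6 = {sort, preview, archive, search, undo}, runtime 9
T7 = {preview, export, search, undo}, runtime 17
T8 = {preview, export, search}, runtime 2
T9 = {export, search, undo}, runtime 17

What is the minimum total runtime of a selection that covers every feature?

11

T6, T8 cover every feature at runtime 9 + 2 = 11.
Any cover uses at least 2 test cases; among all covering selections none totals below 11.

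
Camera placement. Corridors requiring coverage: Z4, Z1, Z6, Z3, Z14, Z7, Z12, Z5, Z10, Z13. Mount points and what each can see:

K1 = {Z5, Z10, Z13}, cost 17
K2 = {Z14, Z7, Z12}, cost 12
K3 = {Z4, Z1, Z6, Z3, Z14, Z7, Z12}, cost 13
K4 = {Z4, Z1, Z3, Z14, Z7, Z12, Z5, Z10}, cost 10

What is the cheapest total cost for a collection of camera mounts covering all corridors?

K1, K3 cover every corridor at cost 17 + 13 = 30.
Any cover uses at least 2 camera mounts; among all covering selections none totals below 30.

30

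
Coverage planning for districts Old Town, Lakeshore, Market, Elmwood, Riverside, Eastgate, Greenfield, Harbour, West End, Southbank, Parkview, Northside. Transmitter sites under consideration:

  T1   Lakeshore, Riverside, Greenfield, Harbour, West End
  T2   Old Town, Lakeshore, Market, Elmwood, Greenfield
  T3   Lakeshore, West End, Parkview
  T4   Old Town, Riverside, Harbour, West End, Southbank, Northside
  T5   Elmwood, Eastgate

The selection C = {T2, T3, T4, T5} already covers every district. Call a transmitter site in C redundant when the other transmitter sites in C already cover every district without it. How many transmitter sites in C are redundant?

Drop T2: Market, Greenfield uncovered — not redundant.
Drop T3: Parkview uncovered — not redundant.
Drop T4: Riverside, Harbour, Southbank, Northside uncovered — not redundant.
Drop T5: Eastgate uncovered — not redundant.
None of the transmitter sites in C is redundant.

0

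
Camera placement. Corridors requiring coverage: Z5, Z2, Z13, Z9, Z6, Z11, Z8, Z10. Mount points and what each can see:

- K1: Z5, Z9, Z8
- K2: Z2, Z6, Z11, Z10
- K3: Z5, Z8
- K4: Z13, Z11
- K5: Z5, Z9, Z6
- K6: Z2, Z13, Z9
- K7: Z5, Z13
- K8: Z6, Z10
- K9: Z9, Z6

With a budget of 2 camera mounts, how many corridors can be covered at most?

Choosing K1, K2 covers {Z5, Z2, Z9, Z6, Z11, Z8, Z10} — 7 corridors.
No choice of 2 camera mounts does better; here Z13 is left uncovered.

7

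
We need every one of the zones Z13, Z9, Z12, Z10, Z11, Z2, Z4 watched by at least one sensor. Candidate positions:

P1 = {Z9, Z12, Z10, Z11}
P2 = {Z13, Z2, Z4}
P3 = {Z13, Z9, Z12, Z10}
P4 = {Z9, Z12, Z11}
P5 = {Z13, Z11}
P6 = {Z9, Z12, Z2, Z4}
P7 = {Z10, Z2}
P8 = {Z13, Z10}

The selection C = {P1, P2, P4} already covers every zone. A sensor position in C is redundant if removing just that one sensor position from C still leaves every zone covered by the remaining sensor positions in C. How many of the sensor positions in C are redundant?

Drop P1: Z10 uncovered — not redundant.
Drop P2: Z13, Z2, Z4 uncovered — not redundant.
Drop P4: the rest still cover every zone — redundant.
1 redundant: P4.

1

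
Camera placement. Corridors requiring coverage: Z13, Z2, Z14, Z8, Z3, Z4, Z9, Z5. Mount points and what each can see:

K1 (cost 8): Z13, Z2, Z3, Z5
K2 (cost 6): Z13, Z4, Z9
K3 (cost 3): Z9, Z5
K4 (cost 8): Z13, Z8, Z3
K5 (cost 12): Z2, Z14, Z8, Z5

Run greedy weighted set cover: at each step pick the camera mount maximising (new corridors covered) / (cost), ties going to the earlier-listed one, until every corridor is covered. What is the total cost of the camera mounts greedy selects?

Pick 1: K3 adds 2 new (Z9, Z5) at cost 3 (ratio 2/3).
Pick 2: K1 adds 3 new (Z13, Z2, Z3) at cost 8 (ratio 3/8).
Pick 3: K2 adds 1 new (Z4) at cost 6 (ratio 1/6).
Pick 4: K5 adds 2 new (Z14, Z8) at cost 12 (ratio 2/12).
Greedy total cost: 3 + 8 + 6 + 12 = 29. (The true optimum is 26, so greedy overshoots here.)

29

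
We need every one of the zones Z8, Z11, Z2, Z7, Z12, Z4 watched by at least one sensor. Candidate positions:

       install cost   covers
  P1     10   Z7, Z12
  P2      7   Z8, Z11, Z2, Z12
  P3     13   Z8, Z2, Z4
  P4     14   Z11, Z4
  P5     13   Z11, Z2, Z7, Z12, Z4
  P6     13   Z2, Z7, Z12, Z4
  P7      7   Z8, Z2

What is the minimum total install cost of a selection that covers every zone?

20

P2, P5 cover every zone at install cost 7 + 13 = 20.
Any cover uses at least 2 sensor positions; among all covering selections none totals below 20.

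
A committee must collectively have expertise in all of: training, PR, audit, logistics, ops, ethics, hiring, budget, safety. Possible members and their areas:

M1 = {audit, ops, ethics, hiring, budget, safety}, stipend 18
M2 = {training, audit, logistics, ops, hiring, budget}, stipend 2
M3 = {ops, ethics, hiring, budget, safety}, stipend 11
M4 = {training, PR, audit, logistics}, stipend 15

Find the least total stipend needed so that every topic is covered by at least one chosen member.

26

M3, M4 cover every topic at stipend 11 + 15 = 26.
Any cover uses at least 2 members; among all covering selections none totals below 26.
Greedy by coverage-per-stipend would pick M2, M3, M4 for 28 — worse than the optimum 26.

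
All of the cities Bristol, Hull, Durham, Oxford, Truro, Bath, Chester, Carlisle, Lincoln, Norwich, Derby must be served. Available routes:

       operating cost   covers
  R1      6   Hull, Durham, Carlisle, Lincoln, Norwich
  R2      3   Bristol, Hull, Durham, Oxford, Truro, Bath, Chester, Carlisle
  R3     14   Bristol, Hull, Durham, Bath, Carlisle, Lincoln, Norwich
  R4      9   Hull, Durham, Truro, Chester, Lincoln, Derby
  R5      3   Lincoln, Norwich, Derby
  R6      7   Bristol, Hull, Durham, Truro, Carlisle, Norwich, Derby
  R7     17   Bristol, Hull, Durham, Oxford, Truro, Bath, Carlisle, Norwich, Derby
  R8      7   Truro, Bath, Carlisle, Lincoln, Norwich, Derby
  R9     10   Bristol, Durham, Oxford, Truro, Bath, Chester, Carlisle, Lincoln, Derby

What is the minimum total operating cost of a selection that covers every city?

R2, R5 cover every city at operating cost 3 + 3 = 6.
Any cover uses at least 2 routes; among all covering selections none totals below 6.

6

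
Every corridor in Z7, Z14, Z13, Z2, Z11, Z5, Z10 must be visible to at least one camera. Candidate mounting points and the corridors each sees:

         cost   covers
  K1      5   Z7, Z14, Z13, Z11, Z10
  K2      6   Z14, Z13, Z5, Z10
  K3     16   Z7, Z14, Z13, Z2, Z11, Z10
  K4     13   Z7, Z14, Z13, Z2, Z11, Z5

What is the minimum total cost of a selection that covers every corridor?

K1, K4 cover every corridor at cost 5 + 13 = 18.
Any cover uses at least 2 camera mounts; among all covering selections none totals below 18.
Greedy by coverage-per-cost would pick K1, K2, K4 for 24 — worse than the optimum 18.

18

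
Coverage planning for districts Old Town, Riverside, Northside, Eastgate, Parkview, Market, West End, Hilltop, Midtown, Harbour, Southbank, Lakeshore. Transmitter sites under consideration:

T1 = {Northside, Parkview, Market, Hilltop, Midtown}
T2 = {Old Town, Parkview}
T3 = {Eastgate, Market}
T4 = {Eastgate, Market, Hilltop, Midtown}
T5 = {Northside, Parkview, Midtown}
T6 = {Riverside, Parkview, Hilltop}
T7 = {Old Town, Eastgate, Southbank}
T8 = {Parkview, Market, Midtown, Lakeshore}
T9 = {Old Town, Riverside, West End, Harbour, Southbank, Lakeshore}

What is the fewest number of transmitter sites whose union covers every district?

T1, T3, T9 together cover {Old Town, Riverside, Northside, Eastgate, Parkview, Market, West End, Hilltop, Midtown, Harbour, Southbank, Lakeshore} — every district.
No 2 of the 9 transmitter sites cover everything (all 36 pairs fall short), so 3 is minimum.

3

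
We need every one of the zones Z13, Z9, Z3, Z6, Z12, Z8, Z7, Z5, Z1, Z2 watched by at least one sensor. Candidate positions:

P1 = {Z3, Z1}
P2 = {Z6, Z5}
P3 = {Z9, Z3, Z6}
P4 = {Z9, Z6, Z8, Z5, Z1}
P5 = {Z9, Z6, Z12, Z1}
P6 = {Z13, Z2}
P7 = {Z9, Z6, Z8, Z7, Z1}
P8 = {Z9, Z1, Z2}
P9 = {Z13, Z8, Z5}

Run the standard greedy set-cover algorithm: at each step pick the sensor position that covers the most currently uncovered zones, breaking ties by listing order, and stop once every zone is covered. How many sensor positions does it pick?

5

Pick 1: P4 covers 5 new zones (Z9, Z6, Z8, Z5, Z1).
Pick 2: P6 covers 2 new zones (Z13, Z2).
Pick 3: P1 covers 1 new zones (Z3).
Pick 4: P5 covers 1 new zones (Z12).
Pick 5: P7 covers 1 new zones (Z7).
Greedy uses 5 sensor positions.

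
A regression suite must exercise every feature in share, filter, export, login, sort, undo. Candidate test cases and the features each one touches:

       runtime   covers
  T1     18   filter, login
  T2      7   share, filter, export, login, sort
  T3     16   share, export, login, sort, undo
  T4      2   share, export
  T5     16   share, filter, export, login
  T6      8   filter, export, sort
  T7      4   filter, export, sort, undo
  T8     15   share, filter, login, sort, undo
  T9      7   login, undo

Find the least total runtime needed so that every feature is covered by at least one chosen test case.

11

T2, T7 cover every feature at runtime 7 + 4 = 11.
Any cover uses at least 2 test cases; among all covering selections none totals below 11.
Greedy by coverage-per-runtime would pick T4, T7, T2 for 13 — worse than the optimum 11.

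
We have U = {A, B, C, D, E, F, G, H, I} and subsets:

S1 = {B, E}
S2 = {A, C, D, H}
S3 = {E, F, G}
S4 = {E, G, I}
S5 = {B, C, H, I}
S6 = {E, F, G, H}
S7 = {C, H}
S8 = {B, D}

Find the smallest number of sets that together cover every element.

3

S2, S3, S5 together cover {A, B, C, D, E, F, G, H, I} — every element.
No 2 of the 8 sets cover everything (all 28 pairs fall short), so 3 is minimum.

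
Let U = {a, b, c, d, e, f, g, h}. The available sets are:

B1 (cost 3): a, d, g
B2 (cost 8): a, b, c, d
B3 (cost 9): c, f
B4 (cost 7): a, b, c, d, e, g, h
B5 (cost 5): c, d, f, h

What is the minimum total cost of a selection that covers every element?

B4, B5 cover every element at cost 7 + 5 = 12.
Any cover uses at least 2 sets; among all covering selections none totals below 12.
Greedy by coverage-per-cost would pick B1, B5, B4 for 15 — worse than the optimum 12.

12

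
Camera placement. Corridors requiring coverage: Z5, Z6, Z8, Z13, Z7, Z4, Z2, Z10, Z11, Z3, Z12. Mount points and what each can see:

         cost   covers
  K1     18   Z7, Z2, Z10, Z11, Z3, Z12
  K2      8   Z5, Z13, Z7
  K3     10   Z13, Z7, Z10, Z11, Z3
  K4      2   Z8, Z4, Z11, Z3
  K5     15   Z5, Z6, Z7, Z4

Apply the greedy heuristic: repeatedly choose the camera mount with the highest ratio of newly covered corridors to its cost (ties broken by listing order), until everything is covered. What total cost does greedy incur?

Pick 1: K4 adds 4 new (Z8, Z4, Z11, Z3) at cost 2 (ratio 4/2).
Pick 2: K2 adds 3 new (Z5, Z13, Z7) at cost 8 (ratio 3/8).
Pick 3: K1 adds 3 new (Z2, Z10, Z12) at cost 18 (ratio 3/18).
Pick 4: K5 adds 1 new (Z6) at cost 15 (ratio 1/15).
Greedy total cost: 2 + 8 + 18 + 15 = 43.

43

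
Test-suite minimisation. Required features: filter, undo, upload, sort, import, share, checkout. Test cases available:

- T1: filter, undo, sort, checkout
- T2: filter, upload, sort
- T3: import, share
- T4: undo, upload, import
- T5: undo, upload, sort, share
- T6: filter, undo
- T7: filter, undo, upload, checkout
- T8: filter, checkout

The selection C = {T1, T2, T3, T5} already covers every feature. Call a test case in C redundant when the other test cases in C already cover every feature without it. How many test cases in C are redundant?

2

Drop T1: checkout uncovered — not redundant.
Drop T2: the rest still cover every feature — redundant.
Drop T3: import uncovered — not redundant.
Drop T5: the rest still cover every feature — redundant.
2 redundant: T2, T5.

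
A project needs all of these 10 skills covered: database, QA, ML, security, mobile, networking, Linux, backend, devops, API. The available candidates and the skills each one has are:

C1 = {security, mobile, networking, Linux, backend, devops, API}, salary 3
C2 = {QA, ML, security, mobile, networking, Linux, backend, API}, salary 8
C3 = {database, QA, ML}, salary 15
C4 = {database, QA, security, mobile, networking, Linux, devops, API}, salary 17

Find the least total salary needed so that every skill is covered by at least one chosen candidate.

18

C1, C3 cover every skill at salary 3 + 15 = 18.
Any cover uses at least 2 candidates; among all covering selections none totals below 18.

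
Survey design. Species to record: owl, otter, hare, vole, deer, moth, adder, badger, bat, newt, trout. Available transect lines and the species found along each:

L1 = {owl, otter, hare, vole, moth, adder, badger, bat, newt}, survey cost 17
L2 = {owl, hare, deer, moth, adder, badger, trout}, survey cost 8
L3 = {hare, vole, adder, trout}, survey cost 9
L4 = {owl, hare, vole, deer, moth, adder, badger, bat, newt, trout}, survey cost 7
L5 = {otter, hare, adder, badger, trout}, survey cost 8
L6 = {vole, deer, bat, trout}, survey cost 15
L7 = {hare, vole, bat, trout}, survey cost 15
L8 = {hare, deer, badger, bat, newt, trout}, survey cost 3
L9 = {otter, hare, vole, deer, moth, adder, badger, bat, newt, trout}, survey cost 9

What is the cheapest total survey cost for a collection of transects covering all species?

15

L4, L5 cover every species at survey cost 7 + 8 = 15.
Any cover uses at least 2 transects; among all covering selections none totals below 15.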